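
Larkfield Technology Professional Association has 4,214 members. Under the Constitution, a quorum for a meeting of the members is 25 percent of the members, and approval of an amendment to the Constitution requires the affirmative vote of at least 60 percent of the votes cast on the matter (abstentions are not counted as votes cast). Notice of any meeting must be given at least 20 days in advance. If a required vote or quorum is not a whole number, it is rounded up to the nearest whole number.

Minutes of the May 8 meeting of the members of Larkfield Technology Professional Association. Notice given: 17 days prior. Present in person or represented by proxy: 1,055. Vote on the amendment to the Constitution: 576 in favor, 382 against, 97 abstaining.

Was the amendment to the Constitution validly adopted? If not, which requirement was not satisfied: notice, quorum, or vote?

Invalid — notice requirement not satisfied.

Notice: 17 days given; 20 required. Not satisfied.
Quorum: 25% of 4,214 = 1,053.50, rounded up to 1,054; 1,055 present. Satisfied.
Vote: requires three-fifths of the votes cast (1,055 − 97 abstaining = 958); 3/5 of 958 = 574.80, rounded up to 575, so 575 needed; 576 in favor. Satisfied.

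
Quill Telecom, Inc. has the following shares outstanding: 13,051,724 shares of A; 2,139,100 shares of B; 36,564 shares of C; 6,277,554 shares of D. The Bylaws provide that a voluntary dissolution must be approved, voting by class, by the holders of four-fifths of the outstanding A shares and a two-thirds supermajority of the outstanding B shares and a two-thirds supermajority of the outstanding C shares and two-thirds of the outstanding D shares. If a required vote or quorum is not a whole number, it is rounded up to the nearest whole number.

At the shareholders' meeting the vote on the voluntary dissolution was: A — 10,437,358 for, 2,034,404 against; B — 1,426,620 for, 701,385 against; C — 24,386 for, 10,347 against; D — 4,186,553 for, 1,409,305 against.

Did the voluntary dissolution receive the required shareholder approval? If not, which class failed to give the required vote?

A: 4/5 of 13051724 = 10441379.20, rounded up to 10441380; 10,441,380 required, 10,437,358 in favor — not approved.
B: 2/3 of 2139100 = 1426066.67, rounded up to 1426067; 1,426,067 required, 1,426,620 in favor — approved.
C: 2/3 of 36564 = 24376; 24,376 required, 24,386 in favor — approved.
D: 2/3 of 6277554 = 4185036; 4,185,036 required, 4,186,553 in favor — approved.

Not approved — the A shares did not give the required vote.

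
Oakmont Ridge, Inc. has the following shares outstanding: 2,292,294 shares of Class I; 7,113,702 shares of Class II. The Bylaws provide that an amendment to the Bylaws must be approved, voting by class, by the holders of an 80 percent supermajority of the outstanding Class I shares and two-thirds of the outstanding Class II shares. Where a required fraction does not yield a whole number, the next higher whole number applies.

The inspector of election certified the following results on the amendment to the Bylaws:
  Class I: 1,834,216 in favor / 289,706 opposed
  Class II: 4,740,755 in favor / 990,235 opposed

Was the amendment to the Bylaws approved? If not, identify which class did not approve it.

Class I: 4/5 of 2292294 = 1833835.20, rounded up to 1833836; 1,833,836 required, 1,834,216 in favor — approved.
Class II: 2/3 of 7113702 = 4742468; 4,742,468 required, 4,740,755 in favor — not approved.

Not approved — the Class II shares did not give the required vote.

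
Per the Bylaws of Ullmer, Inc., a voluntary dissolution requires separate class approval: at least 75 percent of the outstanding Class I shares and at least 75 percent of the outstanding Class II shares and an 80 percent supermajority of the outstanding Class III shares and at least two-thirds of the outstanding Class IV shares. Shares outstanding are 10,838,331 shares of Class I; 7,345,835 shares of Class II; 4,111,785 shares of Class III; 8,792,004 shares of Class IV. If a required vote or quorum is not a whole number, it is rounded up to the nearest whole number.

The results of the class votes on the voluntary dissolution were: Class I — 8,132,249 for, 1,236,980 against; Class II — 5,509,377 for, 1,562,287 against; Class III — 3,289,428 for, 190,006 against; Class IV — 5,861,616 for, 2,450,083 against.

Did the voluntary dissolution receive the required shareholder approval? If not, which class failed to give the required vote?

Approved — every class gave the required vote.

Class I: 3/4 of 10838331 = 8128748.25, rounded up to 8128749; 8,128,749 required, 8,132,249 in favor — approved.
Class II: 3/4 of 7345835 = 5509376.25, rounded up to 5509377; 5,509,377 required, 5,509,377 in favor — approved.
Class III: 4/5 of 4111785 = 3289428; 3,289,428 required, 3,289,428 in favor — approved.
Class IV: 2/3 of 8792004 = 5861336; 5,861,336 required, 5,861,616 in favor — approved.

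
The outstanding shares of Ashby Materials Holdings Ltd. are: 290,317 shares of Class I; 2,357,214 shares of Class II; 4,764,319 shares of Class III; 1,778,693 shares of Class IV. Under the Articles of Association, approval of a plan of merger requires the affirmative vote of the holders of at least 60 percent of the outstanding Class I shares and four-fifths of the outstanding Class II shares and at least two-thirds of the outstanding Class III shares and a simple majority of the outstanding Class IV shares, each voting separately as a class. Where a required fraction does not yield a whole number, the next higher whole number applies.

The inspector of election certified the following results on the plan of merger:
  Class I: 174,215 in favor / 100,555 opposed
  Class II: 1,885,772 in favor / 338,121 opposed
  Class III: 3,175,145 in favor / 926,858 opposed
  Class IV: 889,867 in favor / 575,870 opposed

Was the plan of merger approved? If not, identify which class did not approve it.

Class I: 3/5 of 290317 = 174190.20, rounded up to 174191; 174,191 required, 174,215 in favor — approved.
Class II: 4/5 of 2357214 = 1885771.20, rounded up to 1885772; 1,885,772 required, 1,885,772 in favor — approved.
Class III: 2/3 of 4764319 = 3176212.67, rounded up to 3176213; 3,176,213 required, 3,175,145 in favor — not approved.
Class IV: a majority of 1778693 is 889347; 889,347 required, 889,867 in favor — approved.

Not approved — the Class III shares did not give the required vote.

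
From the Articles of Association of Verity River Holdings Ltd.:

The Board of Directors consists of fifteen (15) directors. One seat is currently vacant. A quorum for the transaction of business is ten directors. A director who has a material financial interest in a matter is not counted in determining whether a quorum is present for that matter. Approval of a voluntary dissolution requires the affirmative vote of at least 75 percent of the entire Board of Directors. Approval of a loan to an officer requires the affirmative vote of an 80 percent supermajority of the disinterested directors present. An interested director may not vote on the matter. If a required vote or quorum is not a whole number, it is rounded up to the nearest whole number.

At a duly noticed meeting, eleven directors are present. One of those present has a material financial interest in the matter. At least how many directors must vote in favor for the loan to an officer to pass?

8

The loan to an officer requires four-fifths of the disinterested directors present (11 − 1 = 10).
4/5 of 10 = 8.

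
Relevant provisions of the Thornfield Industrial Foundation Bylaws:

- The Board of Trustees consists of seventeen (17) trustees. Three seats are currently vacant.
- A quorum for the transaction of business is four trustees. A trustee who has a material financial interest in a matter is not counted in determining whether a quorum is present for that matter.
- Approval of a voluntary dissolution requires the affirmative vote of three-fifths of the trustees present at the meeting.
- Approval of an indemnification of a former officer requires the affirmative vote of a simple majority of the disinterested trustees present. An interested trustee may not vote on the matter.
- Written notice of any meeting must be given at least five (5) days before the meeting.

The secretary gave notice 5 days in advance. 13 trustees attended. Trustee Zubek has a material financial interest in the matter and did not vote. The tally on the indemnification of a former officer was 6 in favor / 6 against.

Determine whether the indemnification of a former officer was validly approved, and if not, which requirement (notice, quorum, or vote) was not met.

Invalid — vote requirement not satisfied.

Notice: 5 days given; 5 required (5 ≥ 5). Satisfied.
Quorum: 13 present, but the 1 interested trustee does not count, leaving 12. Quorum is 4. Satisfied.
Vote: the indemnification of a former officer requires a majority of the disinterested trustees present (13 − 1 = 12). A majority of 12 is 7, so 7 affirmative votes are needed; 6 voted in favor. Not satisfied.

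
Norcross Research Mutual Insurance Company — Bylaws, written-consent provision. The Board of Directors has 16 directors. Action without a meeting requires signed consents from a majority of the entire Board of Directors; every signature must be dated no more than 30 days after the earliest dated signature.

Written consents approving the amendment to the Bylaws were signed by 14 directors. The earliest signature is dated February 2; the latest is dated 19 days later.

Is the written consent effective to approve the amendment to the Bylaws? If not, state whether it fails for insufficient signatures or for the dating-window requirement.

Effective — both the signature and dating-window requirements are satisfied.

Signatures required: a majority of 16 — a majority of 16 is 9, so 9 needed; 14 signed. Sufficient.
Dating window: the latest signature is 19 days after the earliest; the limit is 30 days. Within the window.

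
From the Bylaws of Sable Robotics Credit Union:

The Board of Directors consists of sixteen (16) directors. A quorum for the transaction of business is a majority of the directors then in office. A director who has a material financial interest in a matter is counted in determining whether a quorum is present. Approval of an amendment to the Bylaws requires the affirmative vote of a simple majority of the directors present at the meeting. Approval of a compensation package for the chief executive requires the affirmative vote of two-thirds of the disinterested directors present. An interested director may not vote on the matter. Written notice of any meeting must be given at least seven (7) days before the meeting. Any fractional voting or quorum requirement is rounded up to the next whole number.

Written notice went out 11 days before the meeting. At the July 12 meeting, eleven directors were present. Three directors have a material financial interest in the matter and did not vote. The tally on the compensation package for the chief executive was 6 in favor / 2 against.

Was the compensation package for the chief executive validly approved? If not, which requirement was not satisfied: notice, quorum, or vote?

Notice: 11 days given; 7 required (11 ≥ 7). Satisfied.
Quorum: 11 present (interested directors count toward quorum); quorum is 9. Satisfied.
Vote: the compensation package for the chief executive requires two-thirds of the disinterested directors present (11 − 3 = 8). 2/3 of 8 = 5.33, rounded up to 6, so 6 affirmative votes are needed; 6 voted in favor. Satisfied.

Valid — all requirements satisfied.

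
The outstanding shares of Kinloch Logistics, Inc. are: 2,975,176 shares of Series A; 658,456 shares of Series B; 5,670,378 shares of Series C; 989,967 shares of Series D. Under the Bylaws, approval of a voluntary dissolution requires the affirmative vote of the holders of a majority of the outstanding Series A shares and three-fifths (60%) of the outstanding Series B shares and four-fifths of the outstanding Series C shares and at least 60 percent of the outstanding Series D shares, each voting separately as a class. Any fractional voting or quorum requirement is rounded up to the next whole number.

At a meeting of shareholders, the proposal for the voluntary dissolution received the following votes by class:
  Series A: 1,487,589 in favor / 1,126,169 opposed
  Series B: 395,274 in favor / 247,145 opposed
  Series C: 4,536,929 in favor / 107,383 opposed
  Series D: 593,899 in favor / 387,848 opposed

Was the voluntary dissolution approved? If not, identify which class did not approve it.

Series A: a majority of 2975176 is 1487589; 1,487,589 required, 1,487,589 in favor — approved.
Series B: 3/5 of 658456 = 395073.60, rounded up to 395074; 395,074 required, 395,274 in favor — approved.
Series C: 4/5 of 5670378 = 4536302.40, rounded up to 4536303; 4,536,303 required, 4,536,929 in favor — approved.
Series D: 3/5 of 989967 = 593980.20, rounded up to 593981; 593,981 required, 593,899 in favor — not approved.

Not approved — the Series D shares did not give the required vote.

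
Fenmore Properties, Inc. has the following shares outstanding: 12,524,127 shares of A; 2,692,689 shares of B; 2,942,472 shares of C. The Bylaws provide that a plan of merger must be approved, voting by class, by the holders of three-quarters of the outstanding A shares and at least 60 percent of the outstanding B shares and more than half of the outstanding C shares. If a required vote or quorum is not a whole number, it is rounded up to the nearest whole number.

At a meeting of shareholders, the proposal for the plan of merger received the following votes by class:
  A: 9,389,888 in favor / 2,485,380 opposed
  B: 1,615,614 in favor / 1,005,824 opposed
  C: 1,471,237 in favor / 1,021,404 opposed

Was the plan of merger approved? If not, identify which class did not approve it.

A: 3/4 of 12524127 = 9393095.25, rounded up to 9393096; 9,393,096 required, 9,389,888 in favor — not approved.
B: 3/5 of 2692689 = 1615613.40, rounded up to 1615614; 1,615,614 required, 1,615,614 in favor — approved.
C: a majority of 2942472 is 1471237; 1,471,237 required, 1,471,237 in favor — approved.

Not approved — the A shares did not give the required vote.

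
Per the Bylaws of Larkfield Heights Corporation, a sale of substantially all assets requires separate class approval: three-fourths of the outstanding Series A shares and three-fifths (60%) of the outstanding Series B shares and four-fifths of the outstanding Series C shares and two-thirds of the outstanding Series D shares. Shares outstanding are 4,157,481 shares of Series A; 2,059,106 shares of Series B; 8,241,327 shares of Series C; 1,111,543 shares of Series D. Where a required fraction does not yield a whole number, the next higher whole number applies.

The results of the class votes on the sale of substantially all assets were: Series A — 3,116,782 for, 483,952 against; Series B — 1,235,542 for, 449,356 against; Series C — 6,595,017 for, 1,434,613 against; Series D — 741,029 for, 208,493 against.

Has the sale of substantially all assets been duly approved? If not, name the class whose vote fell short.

Series A: 3/4 of 4157481 = 3118110.75, rounded up to 3118111; 3,118,111 required, 3,116,782 in favor — not approved.
Series B: 3/5 of 2059106 = 1235463.60, rounded up to 1235464; 1,235,464 required, 1,235,542 in favor — approved.
Series C: 4/5 of 8241327 = 6593061.60, rounded up to 6593062; 6,593,062 required, 6,595,017 in favor — approved.
Series D: 2/3 of 1111543 = 741028.67, rounded up to 741029; 741,029 required, 741,029 in favor — approved.

Not approved — the Series A shares did not give the required vote.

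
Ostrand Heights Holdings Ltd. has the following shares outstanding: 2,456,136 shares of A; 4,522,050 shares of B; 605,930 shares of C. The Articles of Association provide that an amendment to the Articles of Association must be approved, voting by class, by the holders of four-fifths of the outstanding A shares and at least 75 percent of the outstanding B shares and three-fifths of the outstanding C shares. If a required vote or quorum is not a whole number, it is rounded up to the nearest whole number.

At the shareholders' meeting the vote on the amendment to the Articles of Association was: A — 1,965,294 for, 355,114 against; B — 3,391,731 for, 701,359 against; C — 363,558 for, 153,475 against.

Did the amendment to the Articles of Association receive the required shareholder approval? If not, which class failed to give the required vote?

Approved — every class gave the required vote.

A: 4/5 of 2456136 = 1964908.80, rounded up to 1964909; 1,964,909 required, 1,965,294 in favor — approved.
B: 3/4 of 4522050 = 3391537.50, rounded up to 3391538; 3,391,538 required, 3,391,731 in favor — approved.
C: 3/5 of 605930 = 363558; 363,558 required, 363,558 in favor — approved.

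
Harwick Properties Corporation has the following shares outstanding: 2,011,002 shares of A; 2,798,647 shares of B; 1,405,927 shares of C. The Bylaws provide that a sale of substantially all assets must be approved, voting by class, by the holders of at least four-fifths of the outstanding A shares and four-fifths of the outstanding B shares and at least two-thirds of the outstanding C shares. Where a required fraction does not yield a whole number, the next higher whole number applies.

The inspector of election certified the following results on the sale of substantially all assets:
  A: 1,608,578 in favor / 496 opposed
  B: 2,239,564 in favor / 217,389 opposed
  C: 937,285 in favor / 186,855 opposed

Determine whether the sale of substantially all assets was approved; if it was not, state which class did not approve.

Not approved — the A shares did not give the required vote.

A: 4/5 of 2011002 = 1608801.60, rounded up to 1608802; 1,608,802 required, 1,608,578 in favor — not approved.
B: 4/5 of 2798647 = 2238917.60, rounded up to 2238918; 2,238,918 required, 2,239,564 in favor — approved.
C: 2/3 of 1405927 = 937284.67, rounded up to 937285; 937,285 required, 937,285 in favor — approved.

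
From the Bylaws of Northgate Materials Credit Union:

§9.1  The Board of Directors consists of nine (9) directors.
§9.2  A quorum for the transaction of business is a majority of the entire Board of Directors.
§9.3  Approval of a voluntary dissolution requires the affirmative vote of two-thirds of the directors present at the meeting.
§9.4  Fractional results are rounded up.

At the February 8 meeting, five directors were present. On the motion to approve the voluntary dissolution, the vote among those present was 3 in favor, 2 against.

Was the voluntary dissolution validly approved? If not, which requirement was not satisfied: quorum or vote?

Invalid — vote requirement not satisfied.

Quorum: 5 present; quorum is 5. Satisfied.
Vote: the voluntary dissolution requires two-thirds of the directors present (5). 2/3 of 5 = 3.33, rounded up to 4, so 4 affirmative votes are needed; 3 voted in favor. Not satisfied.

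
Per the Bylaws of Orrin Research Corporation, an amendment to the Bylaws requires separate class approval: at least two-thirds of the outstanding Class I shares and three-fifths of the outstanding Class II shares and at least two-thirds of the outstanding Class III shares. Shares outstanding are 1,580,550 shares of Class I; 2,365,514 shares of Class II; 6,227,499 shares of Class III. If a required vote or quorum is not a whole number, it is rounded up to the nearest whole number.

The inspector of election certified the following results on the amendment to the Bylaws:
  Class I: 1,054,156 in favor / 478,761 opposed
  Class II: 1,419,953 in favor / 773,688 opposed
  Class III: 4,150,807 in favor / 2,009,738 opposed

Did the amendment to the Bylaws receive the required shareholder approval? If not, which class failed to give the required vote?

Not approved — the Class III shares did not give the required vote.

Class I: 2/3 of 1580550 = 1053700; 1,053,700 required, 1,054,156 in favor — approved.
Class II: 3/5 of 2365514 = 1419308.40, rounded up to 1419309; 1,419,309 required, 1,419,953 in favor — approved.
Class III: 2/3 of 6227499 = 4151666; 4,151,666 required, 4,150,807 in favor — not approved.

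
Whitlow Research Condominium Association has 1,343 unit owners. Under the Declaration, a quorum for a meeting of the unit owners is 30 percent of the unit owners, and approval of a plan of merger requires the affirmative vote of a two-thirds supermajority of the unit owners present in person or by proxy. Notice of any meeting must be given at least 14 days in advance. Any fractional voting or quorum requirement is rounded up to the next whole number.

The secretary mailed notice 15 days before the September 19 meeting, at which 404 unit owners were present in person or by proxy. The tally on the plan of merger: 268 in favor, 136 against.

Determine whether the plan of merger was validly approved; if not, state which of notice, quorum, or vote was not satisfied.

Notice: 15 days given; 14 required. Satisfied.
Quorum: 30% of 1,343 = 402.90, rounded up to 403; 404 present. Satisfied.
Vote: requires two-thirds of those present (404); 2/3 of 404 = 269.33, rounded up to 270, so 270 needed; 268 in favor. Not satisfied.

Invalid — vote requirement not satisfied.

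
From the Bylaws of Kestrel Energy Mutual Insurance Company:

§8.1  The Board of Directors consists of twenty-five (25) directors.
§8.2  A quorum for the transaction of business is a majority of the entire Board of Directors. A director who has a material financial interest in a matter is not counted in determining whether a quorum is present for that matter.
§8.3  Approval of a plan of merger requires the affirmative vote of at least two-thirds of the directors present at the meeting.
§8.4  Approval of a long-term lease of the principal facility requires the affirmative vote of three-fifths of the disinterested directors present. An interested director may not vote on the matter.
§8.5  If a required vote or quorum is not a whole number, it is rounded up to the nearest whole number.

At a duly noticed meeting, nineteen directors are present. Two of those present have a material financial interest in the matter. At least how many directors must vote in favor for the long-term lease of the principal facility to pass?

11

The long-term lease of the principal facility requires three-fifths of the disinterested directors present (19 − 2 = 17).
3/5 of 17 = 10.20, rounded up to 11.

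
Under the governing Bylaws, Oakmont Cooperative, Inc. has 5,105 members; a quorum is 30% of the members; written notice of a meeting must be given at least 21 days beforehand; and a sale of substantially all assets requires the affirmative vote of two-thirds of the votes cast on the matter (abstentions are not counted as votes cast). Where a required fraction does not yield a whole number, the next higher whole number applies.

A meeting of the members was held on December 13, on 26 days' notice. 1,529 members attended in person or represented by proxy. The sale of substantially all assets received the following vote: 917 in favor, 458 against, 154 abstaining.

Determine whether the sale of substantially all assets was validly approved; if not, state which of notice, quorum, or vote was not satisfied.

Invalid — quorum requirement not satisfied.

Notice: 26 days given; 21 required. Satisfied.
Quorum: 30% of 5,105 = 1,531.50, rounded up to 1,532; 1,529 present. Not satisfied.
Vote: requires two-thirds of the votes cast (1,529 − 154 abstaining = 1,375); 2/3 of 1375 = 916.67, rounded up to 917, so 917 needed; 917 in favor. Satisfied.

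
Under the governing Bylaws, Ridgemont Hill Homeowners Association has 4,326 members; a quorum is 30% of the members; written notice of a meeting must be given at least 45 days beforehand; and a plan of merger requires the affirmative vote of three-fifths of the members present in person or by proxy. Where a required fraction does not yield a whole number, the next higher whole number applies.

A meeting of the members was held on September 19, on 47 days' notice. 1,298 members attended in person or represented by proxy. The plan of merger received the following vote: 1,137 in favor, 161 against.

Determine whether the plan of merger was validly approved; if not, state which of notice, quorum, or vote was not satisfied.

Notice: 47 days given; 45 required. Satisfied.
Quorum: 30% of 4,326 = 1,297.80, rounded up to 1,298; 1,298 present. Satisfied.
Vote: requires three-fifths of those present (1,298); 3/5 of 1298 = 778.80, rounded up to 779, so 779 needed; 1,137 in favor. Satisfied.

Valid — all requirements satisfied.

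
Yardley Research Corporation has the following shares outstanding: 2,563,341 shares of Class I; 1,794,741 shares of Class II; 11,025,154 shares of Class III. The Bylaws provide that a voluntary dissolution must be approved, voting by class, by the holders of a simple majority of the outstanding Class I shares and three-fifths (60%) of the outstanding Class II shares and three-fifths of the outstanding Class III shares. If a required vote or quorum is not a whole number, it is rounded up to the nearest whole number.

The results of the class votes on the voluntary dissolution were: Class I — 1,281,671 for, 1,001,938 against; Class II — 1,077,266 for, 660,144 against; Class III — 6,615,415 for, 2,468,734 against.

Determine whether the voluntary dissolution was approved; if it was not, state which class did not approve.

Class I: a majority of 2563341 is 1281671; 1,281,671 required, 1,281,671 in favor — approved.
Class II: 3/5 of 1794741 = 1076844.60, rounded up to 1076845; 1,076,845 required, 1,077,266 in favor — approved.
Class III: 3/5 of 11025154 = 6615092.40, rounded up to 6615093; 6,615,093 required, 6,615,415 in favor — approved.

Approved — every class gave the required vote.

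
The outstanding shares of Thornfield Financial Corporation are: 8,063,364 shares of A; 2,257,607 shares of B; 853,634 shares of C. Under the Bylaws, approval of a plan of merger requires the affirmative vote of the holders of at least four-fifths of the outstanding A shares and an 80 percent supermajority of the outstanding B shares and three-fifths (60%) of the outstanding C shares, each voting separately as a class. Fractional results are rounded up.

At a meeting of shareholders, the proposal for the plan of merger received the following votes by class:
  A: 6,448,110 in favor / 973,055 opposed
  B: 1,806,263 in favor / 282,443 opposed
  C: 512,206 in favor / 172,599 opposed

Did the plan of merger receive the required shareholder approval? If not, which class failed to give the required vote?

Not approved — the A shares did not give the required vote.

A: 4/5 of 8063364 = 6450691.20, rounded up to 6450692; 6,450,692 required, 6,448,110 in favor — not approved.
B: 4/5 of 2257607 = 1806085.60, rounded up to 1806086; 1,806,086 required, 1,806,263 in favor — approved.
C: 3/5 of 853634 = 512180.40, rounded up to 512181; 512,181 required, 512,206 in favor — approved.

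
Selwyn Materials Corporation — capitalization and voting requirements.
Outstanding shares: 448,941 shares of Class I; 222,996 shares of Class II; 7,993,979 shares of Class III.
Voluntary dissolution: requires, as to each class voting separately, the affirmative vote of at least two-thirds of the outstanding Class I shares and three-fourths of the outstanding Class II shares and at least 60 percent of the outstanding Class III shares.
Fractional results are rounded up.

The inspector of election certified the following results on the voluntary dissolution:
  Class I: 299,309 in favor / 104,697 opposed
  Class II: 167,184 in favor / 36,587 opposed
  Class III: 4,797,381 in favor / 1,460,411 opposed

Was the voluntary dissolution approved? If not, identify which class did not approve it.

Not approved — the Class II shares did not give the required vote.

Class I: 2/3 of 448941 = 299294; 299,294 required, 299,309 in favor — approved.
Class II: 3/4 of 222996 = 167247; 167,247 required, 167,184 in favor — not approved.
Class III: 3/5 of 7993979 = 4796387.40, rounded up to 4796388; 4,796,388 required, 4,797,381 in favor — approved.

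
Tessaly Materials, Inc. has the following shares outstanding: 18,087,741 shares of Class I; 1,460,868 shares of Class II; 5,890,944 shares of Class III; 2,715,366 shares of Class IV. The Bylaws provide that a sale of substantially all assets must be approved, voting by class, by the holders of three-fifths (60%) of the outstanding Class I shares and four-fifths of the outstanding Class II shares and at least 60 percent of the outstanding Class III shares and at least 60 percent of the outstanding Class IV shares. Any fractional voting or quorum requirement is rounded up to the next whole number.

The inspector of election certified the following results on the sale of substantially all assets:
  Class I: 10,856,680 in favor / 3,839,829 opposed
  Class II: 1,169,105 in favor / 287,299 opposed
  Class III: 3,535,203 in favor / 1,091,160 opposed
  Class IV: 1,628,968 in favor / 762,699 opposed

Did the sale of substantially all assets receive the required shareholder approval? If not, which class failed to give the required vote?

Class I: 3/5 of 18087741 = 10852644.60, rounded up to 10852645; 10,852,645 required, 10,856,680 in favor — approved.
Class II: 4/5 of 1460868 = 1168694.40, rounded up to 1168695; 1,168,695 required, 1,169,105 in favor — approved.
Class III: 3/5 of 5890944 = 3534566.40, rounded up to 3534567; 3,534,567 required, 3,535,203 in favor — approved.
Class IV: 3/5 of 2715366 = 1629219.60, rounded up to 1629220; 1,629,220 required, 1,628,968 in favor — not approved.

Not approved — the Class IV shares did not give the required vote.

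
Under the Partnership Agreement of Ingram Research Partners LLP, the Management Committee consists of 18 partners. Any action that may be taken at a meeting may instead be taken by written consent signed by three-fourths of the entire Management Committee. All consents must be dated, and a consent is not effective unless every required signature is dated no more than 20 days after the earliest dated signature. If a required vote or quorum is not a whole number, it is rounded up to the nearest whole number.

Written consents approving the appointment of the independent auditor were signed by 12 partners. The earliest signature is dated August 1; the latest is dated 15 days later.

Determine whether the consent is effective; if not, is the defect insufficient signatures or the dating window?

Signatures required: three-fourths of 18 — 3/4 of 18 = 13.50, rounded up to 14, so 14 needed; 12 signed. Insufficient.
Dating window: the latest signature is 15 days after the earliest; the limit is 20 days. Within the window.

Not effective — insufficient signatures.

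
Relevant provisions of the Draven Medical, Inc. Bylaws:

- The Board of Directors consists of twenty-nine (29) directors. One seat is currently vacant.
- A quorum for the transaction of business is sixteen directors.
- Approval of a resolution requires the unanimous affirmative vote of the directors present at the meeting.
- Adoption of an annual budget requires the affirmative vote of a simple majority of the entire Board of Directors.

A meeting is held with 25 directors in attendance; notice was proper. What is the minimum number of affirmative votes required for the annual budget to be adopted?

The annual budget requires a majority of the entire Board of Directors (29).
A majority of 29 is 15.

15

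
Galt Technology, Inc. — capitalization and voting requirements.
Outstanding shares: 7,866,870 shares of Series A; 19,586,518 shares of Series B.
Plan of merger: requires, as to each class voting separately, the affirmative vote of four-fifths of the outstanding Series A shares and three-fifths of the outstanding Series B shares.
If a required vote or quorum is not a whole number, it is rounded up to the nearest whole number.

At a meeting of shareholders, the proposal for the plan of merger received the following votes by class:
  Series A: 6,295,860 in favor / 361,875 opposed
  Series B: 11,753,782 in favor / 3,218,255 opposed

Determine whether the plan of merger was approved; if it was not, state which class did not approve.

Series A: 4/5 of 7866870 = 6293496; 6,293,496 required, 6,295,860 in favor — approved.
Series B: 3/5 of 19586518 = 11751910.80, rounded up to 11751911; 11,751,911 required, 11,753,782 in favor — approved.

Approved — every class gave the required vote.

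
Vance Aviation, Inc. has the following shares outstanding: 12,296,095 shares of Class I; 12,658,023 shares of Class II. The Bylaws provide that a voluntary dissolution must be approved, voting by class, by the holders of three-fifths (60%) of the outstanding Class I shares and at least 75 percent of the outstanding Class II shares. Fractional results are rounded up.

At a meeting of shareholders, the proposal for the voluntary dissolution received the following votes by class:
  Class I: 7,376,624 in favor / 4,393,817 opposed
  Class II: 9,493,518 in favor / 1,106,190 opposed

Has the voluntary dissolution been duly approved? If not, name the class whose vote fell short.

Not approved — the Class I shares did not give the required vote.

Class I: 3/5 of 12296095 = 7377657; 7,377,657 required, 7,376,624 in favor — not approved.
Class II: 3/4 of 12658023 = 9493517.25, rounded up to 9493518; 9,493,518 required, 9,493,518 in favor — approved.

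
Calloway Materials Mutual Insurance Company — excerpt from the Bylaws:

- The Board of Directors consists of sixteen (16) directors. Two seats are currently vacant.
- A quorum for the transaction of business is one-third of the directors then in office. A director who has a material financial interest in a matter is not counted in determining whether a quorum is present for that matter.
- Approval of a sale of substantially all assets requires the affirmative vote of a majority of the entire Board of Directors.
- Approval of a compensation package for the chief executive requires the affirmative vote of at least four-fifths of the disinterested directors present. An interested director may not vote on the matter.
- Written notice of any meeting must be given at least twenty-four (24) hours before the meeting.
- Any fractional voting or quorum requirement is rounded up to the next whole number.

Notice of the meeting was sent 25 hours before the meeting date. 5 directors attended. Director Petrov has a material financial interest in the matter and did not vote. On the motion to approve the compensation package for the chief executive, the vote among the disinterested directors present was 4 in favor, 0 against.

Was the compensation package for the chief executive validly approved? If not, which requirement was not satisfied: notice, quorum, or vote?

Invalid — quorum requirement not satisfied.

Notice: 25 hours given; 24 required (25 ≥ 24). Satisfied.
Quorum: 5 present, but the 1 interested director does not count, leaving 4. Quorum is 5. Not satisfied.
Vote: the compensation package for the chief executive requires four-fifths of the disinterested directors present (5 − 1 = 4). 4/5 of 4 = 3.20, rounded up to 4, so 4 affirmative votes are needed; 4 voted in favor. Satisfied. (Moot — without a quorum no business can be validly transacted.)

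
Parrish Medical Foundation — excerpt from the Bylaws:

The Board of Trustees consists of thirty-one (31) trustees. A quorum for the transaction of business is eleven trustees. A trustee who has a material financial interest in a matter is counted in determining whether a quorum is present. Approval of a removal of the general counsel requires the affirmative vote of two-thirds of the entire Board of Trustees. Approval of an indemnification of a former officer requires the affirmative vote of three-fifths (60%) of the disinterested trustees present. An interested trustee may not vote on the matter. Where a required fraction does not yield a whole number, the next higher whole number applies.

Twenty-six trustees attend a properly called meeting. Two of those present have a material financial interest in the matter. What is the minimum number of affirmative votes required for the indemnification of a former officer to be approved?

The indemnification of a former officer requires three-fifths of the disinterested trustees present (26 − 2 = 24).
3/5 of 24 = 14.40, rounded up to 15.

15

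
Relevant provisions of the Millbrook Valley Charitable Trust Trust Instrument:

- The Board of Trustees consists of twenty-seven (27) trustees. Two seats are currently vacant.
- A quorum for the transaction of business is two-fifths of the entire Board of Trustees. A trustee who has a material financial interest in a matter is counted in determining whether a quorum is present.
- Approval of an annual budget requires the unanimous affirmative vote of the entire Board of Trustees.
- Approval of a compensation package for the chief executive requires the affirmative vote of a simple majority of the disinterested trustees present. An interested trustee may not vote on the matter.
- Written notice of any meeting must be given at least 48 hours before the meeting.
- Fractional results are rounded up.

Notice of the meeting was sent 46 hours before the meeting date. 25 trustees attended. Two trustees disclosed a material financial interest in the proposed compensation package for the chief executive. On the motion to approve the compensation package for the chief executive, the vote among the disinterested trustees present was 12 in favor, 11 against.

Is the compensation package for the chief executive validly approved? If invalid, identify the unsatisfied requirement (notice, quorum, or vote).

Invalid — notice requirement not satisfied.

Notice: 46 hours given; 48 required (46 < 48). Not satisfied.
Quorum: 25 present (interested trustees count toward quorum); quorum is 11. Satisfied.
Vote: the compensation package for the chief executive requires a majority of the disinterested trustees present (25 − 2 = 23). A majority of 23 is 12, so 12 affirmative votes are needed; 12 voted in favor. Satisfied.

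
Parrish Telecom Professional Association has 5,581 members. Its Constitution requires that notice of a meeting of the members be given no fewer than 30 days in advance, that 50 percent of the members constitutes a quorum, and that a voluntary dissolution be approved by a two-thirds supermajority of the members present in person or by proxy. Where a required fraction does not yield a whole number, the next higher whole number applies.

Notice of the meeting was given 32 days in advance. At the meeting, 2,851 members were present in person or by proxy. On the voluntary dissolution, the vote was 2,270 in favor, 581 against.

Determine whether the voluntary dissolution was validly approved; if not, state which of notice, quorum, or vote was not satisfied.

Valid — all requirements satisfied.

Notice: 32 days given; 30 required. Satisfied.
Quorum: 50% of 5,581 = 2,790.50, rounded up to 2,791; 2,851 present. Satisfied.
Vote: requires two-thirds of those present (2,851); 2/3 of 2851 = 1900.67, rounded up to 1901, so 1,901 needed; 2,270 in favor. Satisfied.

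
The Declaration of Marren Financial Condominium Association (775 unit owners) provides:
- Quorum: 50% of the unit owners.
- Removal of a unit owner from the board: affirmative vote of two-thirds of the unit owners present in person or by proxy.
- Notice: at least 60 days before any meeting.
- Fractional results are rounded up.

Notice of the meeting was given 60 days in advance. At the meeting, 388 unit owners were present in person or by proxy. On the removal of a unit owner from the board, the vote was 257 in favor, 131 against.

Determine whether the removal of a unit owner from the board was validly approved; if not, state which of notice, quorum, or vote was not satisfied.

Notice: 60 days given; 60 required. Satisfied.
Quorum: 50% of 775 = 387.50, rounded up to 388; 388 present. Satisfied.
Vote: requires two-thirds of those present (388); 2/3 of 388 = 258.67, rounded up to 259, so 259 needed; 257 in favor. Not satisfied.

Invalid — vote requirement not satisfied.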